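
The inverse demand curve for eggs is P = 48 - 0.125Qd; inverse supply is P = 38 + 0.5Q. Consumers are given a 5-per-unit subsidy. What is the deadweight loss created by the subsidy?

Pre-subsidy: 48 - 0.125Q = 38 + 0.5Q gives Q* = 16 and P* = 46.
With the rebate, buyers effectively pay Pb = Ps − 5, where Ps is the price sellers receive.
On the curves, Pb = 48 - 0.125Q and Ps = 38 + 0.5Q; the wedge Ps − Pb = 5 gives 38 + 0.5Q − (48 - 0.125Q) = 5, so Q' = 24.
Then Pb = 48 − 0.125·24 = 45 and Ps = 38 + 0.5·24 = 50.
The subsidy expands output by 24 − 16 = 8 past the efficient level; on those units the gap between marginal cost and willingness to pay runs from 0 up to 5.
DWL = ½ × 5 × 8 = 20.

Deadweight loss = 20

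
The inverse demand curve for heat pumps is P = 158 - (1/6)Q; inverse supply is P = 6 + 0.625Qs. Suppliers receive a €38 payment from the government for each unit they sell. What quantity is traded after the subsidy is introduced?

Pre-subsidy: 158 - (1/6)Q = 6 + 0.625Q gives Q* = 192 and P* = 126.
With the subsidy, sellers receive Ps = Pb + 38 for each unit, where Pb is the price buyers pay.
On the curves, Pb = 158 - (1/6)Q and Ps = 6 + 0.625Q; the wedge Ps − Pb = 38 gives 6 + 0.625Q − (158 - (1/6)Q) = 38, so Q' = 240.
Then Pb = 158 − (1/6)·240 = 118 and Ps = 6 + 0.625·240 = 156.

Q' = 240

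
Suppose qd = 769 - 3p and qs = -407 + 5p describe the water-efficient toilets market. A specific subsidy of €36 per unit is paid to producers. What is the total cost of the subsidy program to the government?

Government cost = €14238

Pre-subsidy: 769 - 3p = -407 + 5p gives p* = 147, q* = 328.
With the subsidy, sellers receive ps = pb + 36 for each unit, where pb is the price buyers pay.
Supply in terms of pb becomes qs = -407 + 5(pb + 36) = -227 + 5pb. Setting this equal to demand: 769 - 3pb = -227 + 5pb, so pb = 124.5.
Sellers receive ps = 124.5 + 36 = 160.5; q' = 769 − 3·124.5 = 395.5.
Government outlay = subsidy × quantity = 36 × 395.5 = 14238.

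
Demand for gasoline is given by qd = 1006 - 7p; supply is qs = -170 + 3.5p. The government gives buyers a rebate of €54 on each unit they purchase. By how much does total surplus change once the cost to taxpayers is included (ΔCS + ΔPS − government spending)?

Pre-subsidy: 1006 - 7p = -170 + 3.5p gives p* = 112, q* = 222.
With the rebate, buyers effectively pay pb = ps − 54, where ps is the price sellers receive.
Demand in terms of ps becomes qd = 1006 − 7(ps − 54) = 1384 - 7ps. Setting this equal to supply: 1384 - 7ps = -170 + 3.5ps, so ps = 148.
Buyers pay pb = 148 − 54 = 94; q' = -170 + 3.5·148 = 348.
ΔCS = ½(222 + 348)(112 − 94) = 5130; ΔPS = ½(222 + 348)(148 − 112) = 10260.
Government spending = 54 × 348 = 18792.
Net change = 5130 + 10260 − 18792 = -3402. The loss equals the DWL triangle ½·54·126.

Net change in total surplus = -€3402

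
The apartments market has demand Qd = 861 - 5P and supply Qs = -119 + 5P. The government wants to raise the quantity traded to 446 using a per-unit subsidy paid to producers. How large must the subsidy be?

Required subsidy s = 30 per unit

At Q = 446, invert demand for the buyer price: Pb = (861 − 446)/5 = 83; invert supply for the seller price: Ps = (446 − (-119))/5 = 113.
The subsidy must fill the gap: s = Ps − Pb = 113 − 83 = 30.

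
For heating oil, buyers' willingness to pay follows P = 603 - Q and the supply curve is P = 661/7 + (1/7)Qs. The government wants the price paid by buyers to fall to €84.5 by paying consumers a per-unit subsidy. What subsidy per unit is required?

Required subsidy s = €84 per unit

At a buyer price of 84.5, quantity demanded is 603 − 1·84.5 = 518.5.
Sellers supply 518.5 only when they receive Ps = 661/7 + (1/7)·518.5 = 168.5.
s = Ps − Pb = 168.5 − 84.5 = 84.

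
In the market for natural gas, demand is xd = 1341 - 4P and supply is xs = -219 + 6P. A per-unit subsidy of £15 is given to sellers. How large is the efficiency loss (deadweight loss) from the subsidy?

Pre-subsidy: 1341 - 4P = -219 + 6P gives P* = 156, x* = 717.
With the subsidy, sellers receive Ps = Pb + 15 for each unit, where Pb is the price buyers pay.
Supply in terms of Pb becomes xs = -219 + 6(Pb + 15) = -129 + 6Pb. Setting this equal to demand: 1341 - 4Pb = -129 + 6Pb, so Pb = 147.
Sellers receive Ps = 147 + 15 = 162; x' = 1341 − 4·147 = 753.
The subsidy expands output by 753 − 717 = 36 past the efficient level; on those units the gap between marginal cost and willingness to pay runs from 0 up to 15.
DWL = ½ × 15 × 36 = 270.

Deadweight loss = £270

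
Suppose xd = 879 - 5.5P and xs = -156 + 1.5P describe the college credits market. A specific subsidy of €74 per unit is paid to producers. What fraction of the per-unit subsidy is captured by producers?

Producer share = 11/14

Pre-subsidy: 879 - 5.5P = -156 + 1.5P gives P* = 1035/7, x* = 921/14.
With the subsidy, sellers receive Ps = Pb + 74 for each unit, where Pb is the price buyers pay.
Supply in terms of Pb becomes xs = -156 + 1.5(Pb + 74) = -45 + 1.5Pb. Setting this equal to demand: 879 - 5.5Pb = -45 + 1.5Pb, so Pb = 132.
Sellers receive Ps = 132 + 74 = 206; x' = 879 − 5.5·132 = 153.
Buyers' price falls by P* − Pb = 1035/7 − 132 = 111/7; sellers' price rises by Ps − P* = 206 − 1035/7 = 407/7.
So producers capture (407/7)/74 = 11/14 of each unit of subsidy.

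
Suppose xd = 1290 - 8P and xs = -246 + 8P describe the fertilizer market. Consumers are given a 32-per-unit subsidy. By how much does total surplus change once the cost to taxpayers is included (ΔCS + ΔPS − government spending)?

Pre-subsidy: 1290 - 8P = -246 + 8P gives P* = 96, x* = 522.
With the rebate, buyers effectively pay Pb = Ps − 32, where Ps is the price sellers receive.
Demand in terms of Ps becomes xd = 1290 − 8(Ps − 32) = 1546 - 8Ps. Setting this equal to supply: 1546 - 8Ps = -246 + 8Ps, so Ps = 112.
Buyers pay Pb = 112 − 32 = 80; x' = -246 + 8·112 = 650.
ΔCS = ½(522 + 650)(96 − 80) = 9376; ΔPS = ½(522 + 650)(112 − 96) = 9376.
Government spending = 32 × 650 = 20800.
Net change = 9376 + 9376 − 20800 = -2048. The loss equals the DWL triangle ½·32·128.

Net change in total surplus = -2048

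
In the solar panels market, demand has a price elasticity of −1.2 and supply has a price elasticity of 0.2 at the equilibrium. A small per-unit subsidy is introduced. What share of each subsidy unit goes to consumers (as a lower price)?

Consumer share = 1/7

For a small subsidy around the equilibrium, the benefit split depends on the relative slopes, which at a point are proportional to the elasticities.
Buyer share = εs/(εs + |εd|) = 0.2/(0.2 + 1.2) = 1/7; seller share = |εd|/(εs + |εd|) = 6/7.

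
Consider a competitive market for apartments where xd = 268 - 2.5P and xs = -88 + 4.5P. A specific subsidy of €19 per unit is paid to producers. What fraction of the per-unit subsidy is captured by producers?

Producer share = 5/14

Pre-subsidy: 268 - 2.5P = -88 + 4.5P gives P* = 356/7, x* = 986/7.
With the subsidy, sellers receive Ps = Pb + 19 for each unit, where Pb is the price buyers pay.
Supply in terms of Pb becomes xs = -88 + 4.5(Pb + 19) = -2.5 + 4.5Pb. Setting this equal to demand: 268 - 2.5Pb = -2.5 + 4.5Pb, so Pb = 541/14.
Sellers receive Ps = 541/14 + 19 = 807/14; x' = 268 − 2.5·(541/14) = 4799/28.
Buyers' price falls by P* − Pb = 356/7 − 541/14 = 171/14; sellers' price rises by Ps − P* = 807/14 − 356/7 = 95/14.
So producers capture (95/14)/19 = 5/14 of each unit of subsidy.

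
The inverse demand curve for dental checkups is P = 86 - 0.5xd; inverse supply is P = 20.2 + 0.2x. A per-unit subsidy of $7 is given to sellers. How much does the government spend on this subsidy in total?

Government cost = $728

Pre-subsidy: 86 - 0.5x = 20.2 + 0.2x gives x* = 94 and P* = 39.
With the subsidy, sellers receive Ps = Pb + 7 for each unit, where Pb is the price buyers pay.
On the curves, Pb = 86 - 0.5x and Ps = 20.2 + 0.2x; the wedge Ps − Pb = 7 gives 20.2 + 0.2x − (86 - 0.5x) = 7, so x' = 104.
Then Pb = 86 − 0.5·104 = 34 and Ps = 20.2 + 0.2·104 = 41.
Government outlay = subsidy × quantity = 7 × 104 = 728.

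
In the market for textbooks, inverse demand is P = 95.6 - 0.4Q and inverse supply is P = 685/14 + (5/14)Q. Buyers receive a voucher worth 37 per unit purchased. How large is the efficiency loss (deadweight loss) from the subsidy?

Deadweight loss = 47915/53

Pre-subsidy: 95.6 - 0.4Q = 685/14 + (5/14)Q gives Q* = 3267/53 and P* = 3760/53.
With the rebate, buyers effectively pay Pb = Ps − 37, where Ps is the price sellers receive.
On the curves, Pb = 95.6 - 0.4Q and Ps = 685/14 + (5/14)Q; the wedge Ps − Pb = 37 gives 685/14 + (5/14)Q − (95.6 - 0.4Q) = 37, so Q' = 5857/53.
Then Pb = 95.6 − 0.4·(5857/53) = 2724/53 and Ps = 685/14 + (5/14)·(5857/53) = 4685/53.
The subsidy expands output by 5857/53 − 3267/53 = 2590/53 past the efficient level; on those units the gap between marginal cost and willingness to pay runs from 0 up to 37.
DWL = ½ × 37 × 2590/53 = 47915/53.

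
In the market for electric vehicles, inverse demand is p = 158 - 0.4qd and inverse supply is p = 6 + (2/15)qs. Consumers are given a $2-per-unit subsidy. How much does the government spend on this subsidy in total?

Pre-subsidy: 158 - 0.4q = 6 + (2/15)q gives q* = 285 and p* = 44.
With the rebate, buyers effectively pay pb = ps − 2, where ps is the price sellers receive.
On the curves, pb = 158 - 0.4q and ps = 6 + (2/15)q; the wedge ps − pb = 2 gives 6 + (2/15)q − (158 - 0.4q) = 2, so q' = 288.75.
Then pb = 158 − 0.4·288.75 = 42.5 and ps = 6 + (2/15)·288.75 = 44.5.
Government outlay = subsidy × quantity = 2 × 288.75 = 577.5.

Government cost = $577.5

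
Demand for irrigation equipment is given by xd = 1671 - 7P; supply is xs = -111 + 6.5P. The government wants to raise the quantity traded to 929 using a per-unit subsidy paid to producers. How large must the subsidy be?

At x = 929, invert demand for the buyer price: Pb = (1671 − 929)/7 = 106; invert supply for the seller price: Ps = (929 − (-111))/6.5 = 160.
The subsidy must fill the gap: s = Ps − Pb = 160 − 106 = 54.

Required subsidy s = 54 per unit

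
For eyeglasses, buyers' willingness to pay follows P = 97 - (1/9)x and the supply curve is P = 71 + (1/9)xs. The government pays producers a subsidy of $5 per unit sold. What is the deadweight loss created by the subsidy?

Deadweight loss = $56.25

Pre-subsidy: 97 - (1/9)x = 71 + (1/9)x gives x* = 117 and P* = 84.
With the subsidy, sellers receive Ps = Pb + 5 for each unit, where Pb is the price buyers pay.
On the curves, Pb = 97 - (1/9)x and Ps = 71 + (1/9)x; the wedge Ps − Pb = 5 gives 71 + (1/9)x − (97 - (1/9)x) = 5, so x' = 139.5.
Then Pb = 97 − (1/9)·139.5 = 81.5 and Ps = 71 + (1/9)·139.5 = 86.5.
The subsidy expands output by 139.5 − 117 = 22.5 past the efficient level; on those units the gap between marginal cost and willingness to pay runs from 0 up to 5.
DWL = ½ × 5 × 22.5 = 56.25.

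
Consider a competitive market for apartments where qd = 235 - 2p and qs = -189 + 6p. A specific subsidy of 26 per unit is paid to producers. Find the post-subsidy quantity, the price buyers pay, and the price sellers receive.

q' = 168; buyers pay 33.5; sellers receive 59.5

Pre-subsidy: 235 - 2p = -189 + 6p gives p* = 53, q* = 129.
With the subsidy, sellers receive ps = pb + 26 for each unit, where pb is the price buyers pay.
Supply in terms of pb becomes qs = -189 + 6(pb + 26) = -33 + 6pb. Setting this equal to demand: 235 - 2pb = -33 + 6pb, so pb = 33.5.
Sellers receive ps = 33.5 + 26 = 59.5; q' = 235 − 2·33.5 = 168.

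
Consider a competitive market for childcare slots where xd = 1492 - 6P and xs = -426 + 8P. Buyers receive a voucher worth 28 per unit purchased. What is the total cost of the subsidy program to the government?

Government cost = 21448

Pre-subsidy: 1492 - 6P = -426 + 8P gives P* = 137, x* = 670.
With the rebate, buyers effectively pay Pb = Ps − 28, where Ps is the price sellers receive.
Demand in terms of Ps becomes xd = 1492 − 6(Ps − 28) = 1660 - 6Ps. Setting this equal to supply: 1660 - 6Ps = -426 + 8Ps, so Ps = 149.
Buyers pay Pb = 149 − 28 = 121; x' = -426 + 8·149 = 766.
Government outlay = subsidy × quantity = 28 × 766 = 21448.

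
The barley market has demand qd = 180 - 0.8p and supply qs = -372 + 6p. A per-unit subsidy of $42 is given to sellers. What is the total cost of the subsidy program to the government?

Pre-subsidy: 180 - 0.8p = -372 + 6p gives p* = 1380/17, q* = 1956/17.
With the subsidy, sellers receive ps = pb + 42 for each unit, where pb is the price buyers pay.
Supply in terms of pb becomes qs = -372 + 6(pb + 42) = -120 + 6pb. Setting this equal to demand: 180 - 0.8pb = -120 + 6pb, so pb = 750/17.
Sellers receive ps = 750/17 + 42 = 1464/17; q' = 180 − 0.8·(750/17) = 2460/17.
Government outlay = subsidy × quantity = 42 × 2460/17 = 103320/17.

Government cost = 103320/17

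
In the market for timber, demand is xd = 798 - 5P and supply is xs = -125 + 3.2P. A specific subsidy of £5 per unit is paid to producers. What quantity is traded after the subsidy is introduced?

Pre-subsidy: 798 - 5P = -125 + 3.2P gives P* = 4615/41, x* = 9643/41.
With the subsidy, sellers receive Ps = Pb + 5 for each unit, where Pb is the price buyers pay.
Supply in terms of Pb becomes xs = -125 + 3.2(Pb + 5) = -109 + 3.2Pb. Setting this equal to demand: 798 - 5Pb = -109 + 3.2Pb, so Pb = 4535/41.
Sellers receive Ps = 4535/41 + 5 = 4740/41; x' = 798 − 5·(4535/41) = 10043/41.

x' = 10043/41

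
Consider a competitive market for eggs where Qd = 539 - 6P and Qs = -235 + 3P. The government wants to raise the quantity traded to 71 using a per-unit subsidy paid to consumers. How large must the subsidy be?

At Q = 71, invert demand for the buyer price: Pb = (539 − 71)/6 = 78; invert supply for the seller price: Ps = (71 − (-235))/3 = 102.
The subsidy must fill the gap: s = Ps − Pb = 102 − 78 = 24.

Required subsidy s = 24 per unit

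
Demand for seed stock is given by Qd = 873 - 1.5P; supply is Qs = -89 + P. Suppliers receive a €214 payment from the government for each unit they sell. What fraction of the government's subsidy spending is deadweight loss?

Pre-subsidy: 873 - 1.5P = -89 + P gives P* = 384.8, Q* = 295.8.
With the subsidy, sellers receive Ps = Pb + 214 for each unit, where Pb is the price buyers pay.
Supply in terms of Pb becomes Qs = -89 + 1(Pb + 214) = 125 + Pb. Setting this equal to demand: 873 - 1.5Pb = 125 + Pb, so Pb = 299.2.
Sellers receive Ps = 299.2 + 214 = 513.2; Q' = 873 − 1.5·299.2 = 424.2.
ΔCS = ½(295.8 + 424.2)(384.8 − 299.2) = 30816; ΔPS = ½(295.8 + 424.2)(513.2 − 384.8) = 46224.
Government spending = 214 × 424.2 = 90778.8.
DWL = ½ × 214 × (424.2 − 295.8) = 13738.8; fraction = 13738.8 / 90778.8 = 107/707.

DWL / government spending = 107/707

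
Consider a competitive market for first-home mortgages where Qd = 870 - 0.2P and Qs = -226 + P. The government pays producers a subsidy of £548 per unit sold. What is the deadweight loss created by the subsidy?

Pre-subsidy: 870 - 0.2P = -226 + P gives P* = 2740/3, Q* = 2062/3.
With the subsidy, sellers receive Ps = Pb + 548 for each unit, where Pb is the price buyers pay.
Supply in terms of Pb becomes Qs = -226 + 1(Pb + 548) = 322 + Pb. Setting this equal to demand: 870 - 0.2Pb = 322 + Pb, so Pb = 1370/3.
Sellers receive Ps = 1370/3 + 548 = 3014/3; Q' = 870 − 0.2·(1370/3) = 2336/3.
The subsidy expands output by 2336/3 − 2062/3 = 274/3 past the efficient level; on those units the gap between marginal cost and willingness to pay runs from 0 up to 548.
DWL = ½ × 548 × 274/3 = 75076/3.

Deadweight loss = 75076/3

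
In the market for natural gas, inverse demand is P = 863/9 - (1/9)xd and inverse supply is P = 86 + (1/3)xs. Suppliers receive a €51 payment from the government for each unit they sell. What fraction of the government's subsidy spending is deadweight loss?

Pre-subsidy: 863/9 - (1/9)x = 86 + (1/3)x gives x* = 22.25 and P* = 1121/12.
With the subsidy, sellers receive Ps = Pb + 51 for each unit, where Pb is the price buyers pay.
On the curves, Pb = 863/9 - (1/9)x and Ps = 86 + (1/3)x; the wedge Ps − Pb = 51 gives 86 + (1/3)x − (863/9 - (1/9)x) = 51, so x' = 137.
Then Pb = 863/9 − (1/9)·137 = 242/3 and Ps = 86 + (1/3)·137 = 395/3.
ΔCS = ½(22.25 + 137)(1121/12 − 242/3) = 1015.21875; ΔPS = ½(22.25 + 137)(395/3 − 1121/12) = 3045.65625.
Government spending = 51 × 137 = 6987.
DWL = ½ × 51 × (137 − 22.25) = 2926.125; fraction = 2926.125 / 6987 = 459/1096.

DWL / government spending = 459/1096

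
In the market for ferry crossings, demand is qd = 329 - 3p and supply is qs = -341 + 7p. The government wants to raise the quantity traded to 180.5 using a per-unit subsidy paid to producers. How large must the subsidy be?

At q = 180.5, invert demand for the buyer price: pb = (329 − 180.5)/3 = 49.5; invert supply for the seller price: ps = (180.5 − (-341))/7 = 74.5.
The subsidy must fill the gap: s = ps − pb = 74.5 − 49.5 = 25.

Required subsidy s = 25 per unit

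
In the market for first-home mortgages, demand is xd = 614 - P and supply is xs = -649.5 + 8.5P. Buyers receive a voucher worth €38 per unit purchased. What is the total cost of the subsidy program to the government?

Government cost = €19570

Pre-subsidy: 614 - P = -649.5 + 8.5P gives P* = 133, x* = 481.
With the rebate, buyers effectively pay Pb = Ps − 38, where Ps is the price sellers receive.
Demand in terms of Ps becomes xd = 614 − 1(Ps − 38) = 652 - Ps. Setting this equal to supply: 652 - Ps = -649.5 + 8.5Ps, so Ps = 137.
Buyers pay Pb = 137 − 38 = 99; x' = -649.5 + 8.5·137 = 515.
Government outlay = subsidy × quantity = 38 × 515 = 19570.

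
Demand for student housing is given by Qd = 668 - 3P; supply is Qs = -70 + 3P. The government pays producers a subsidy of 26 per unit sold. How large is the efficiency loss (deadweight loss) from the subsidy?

Deadweight loss = 507

Pre-subsidy: 668 - 3P = -70 + 3P gives P* = 123, Q* = 299.
With the subsidy, sellers receive Ps = Pb + 26 for each unit, where Pb is the price buyers pay.
Supply in terms of Pb becomes Qs = -70 + 3(Pb + 26) = 8 + 3Pb. Setting this equal to demand: 668 - 3Pb = 8 + 3Pb, so Pb = 110.
Sellers receive Ps = 110 + 26 = 136; Q' = 668 − 3·110 = 338.
The subsidy expands output by 338 − 299 = 39 past the efficient level; on those units the gap between marginal cost and willingness to pay runs from 0 up to 26.
DWL = ½ × 26 × 39 = 507.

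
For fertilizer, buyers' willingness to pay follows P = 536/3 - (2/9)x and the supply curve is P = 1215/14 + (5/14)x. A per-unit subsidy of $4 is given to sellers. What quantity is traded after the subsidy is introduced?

x' = 12081/73

Pre-subsidy: 536/3 - (2/9)x = 1215/14 + (5/14)x gives x* = 11577/73 and P* = 10470/73.
With the subsidy, sellers receive Ps = Pb + 4 for each unit, where Pb is the price buyers pay.
On the curves, Pb = 536/3 - (2/9)x and Ps = 1215/14 + (5/14)x; the wedge Ps − Pb = 4 gives 1215/14 + (5/14)x − (536/3 - (2/9)x) = 4, so x' = 12081/73.
Then Pb = 536/3 − (2/9)·(12081/73) = 10358/73 and Ps = 1215/14 + (5/14)·(12081/73) = 10650/73.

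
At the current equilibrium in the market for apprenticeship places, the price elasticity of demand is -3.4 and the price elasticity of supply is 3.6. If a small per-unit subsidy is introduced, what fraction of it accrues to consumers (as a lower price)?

Consumer share = 18/35

For a small subsidy around the equilibrium, the benefit split depends on the relative slopes, which at a point are proportional to the elasticities.
Buyer share = εs/(εs + |εd|) = 3.6/(3.6 + 3.4) = 18/35; seller share = |εd|/(εs + |εd|) = 17/35.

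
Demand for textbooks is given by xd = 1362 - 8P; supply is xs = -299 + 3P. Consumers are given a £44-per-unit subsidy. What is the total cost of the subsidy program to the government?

Pre-subsidy: 1362 - 8P = -299 + 3P gives P* = 151, x* = 154.
With the rebate, buyers effectively pay Pb = Ps − 44, where Ps is the price sellers receive.
Demand in terms of Ps becomes xd = 1362 − 8(Ps − 44) = 1714 - 8Ps. Setting this equal to supply: 1714 - 8Ps = -299 + 3Ps, so Ps = 183.
Buyers pay Pb = 183 − 44 = 139; x' = -299 + 3·183 = 250.
Government outlay = subsidy × quantity = 44 × 250 = 11000.

Government cost = £11000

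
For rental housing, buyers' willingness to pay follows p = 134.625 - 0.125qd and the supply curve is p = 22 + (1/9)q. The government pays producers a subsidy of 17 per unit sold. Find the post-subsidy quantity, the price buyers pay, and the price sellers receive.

q' = 549; buyers pay 66; sellers receive 83

Pre-subsidy: 134.625 - 0.125q = 22 + (1/9)q gives q* = 477 and p* = 75.
With the subsidy, sellers receive ps = pb + 17 for each unit, where pb is the price buyers pay.
On the curves, pb = 134.625 - 0.125q and ps = 22 + (1/9)q; the wedge ps − pb = 17 gives 22 + (1/9)q − (134.625 - 0.125q) = 17, so q' = 549.
Then pb = 134.625 − 0.125·549 = 66 and ps = 22 + (1/9)·549 = 83.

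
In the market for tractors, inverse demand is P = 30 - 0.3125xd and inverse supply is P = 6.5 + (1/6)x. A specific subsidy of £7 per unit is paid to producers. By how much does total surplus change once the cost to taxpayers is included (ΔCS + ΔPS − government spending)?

Net change in total surplus = -1176/23

Pre-subsidy: 30 - 0.3125x = 6.5 + (1/6)x gives x* = 1128/23 and P* = 675/46.
With the subsidy, sellers receive Ps = Pb + 7 for each unit, where Pb is the price buyers pay.
On the curves, Pb = 30 - 0.3125x and Ps = 6.5 + (1/6)x; the wedge Ps − Pb = 7 gives 6.5 + (1/6)x − (30 - 0.3125x) = 7, so x' = 1464/23.
Then Pb = 30 − 0.3125·(1464/23) = 465/46 and Ps = 6.5 + (1/6)·(1464/23) = 787/46.
ΔCS = ½(1128/23 + 1464/23)(675/46 − 465/46) = 136080/529; ΔPS = ½(1128/23 + 1464/23)(787/46 − 675/46) = 72576/529.
Government spending = 7 × 1464/23 = 10248/23.
Net change = 136080/529 + 72576/529 − 10248/23 = -1176/23. The loss equals the DWL triangle ½·7·336/23.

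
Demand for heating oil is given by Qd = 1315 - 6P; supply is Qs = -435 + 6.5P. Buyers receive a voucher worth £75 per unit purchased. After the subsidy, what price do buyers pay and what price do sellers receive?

Buyers pay £101; sellers receive £176

Pre-subsidy: 1315 - 6P = -435 + 6.5P gives P* = 140, Q* = 475.
With the rebate, buyers effectively pay Pb = Ps − 75, where Ps is the price sellers receive.
Demand in terms of Ps becomes Qd = 1315 − 6(Ps − 75) = 1765 - 6Ps. Setting this equal to supply: 1765 - 6Ps = -435 + 6.5Ps, so Ps = 176.
Buyers pay Pb = 176 − 75 = 101; Q' = -435 + 6.5·176 = 709.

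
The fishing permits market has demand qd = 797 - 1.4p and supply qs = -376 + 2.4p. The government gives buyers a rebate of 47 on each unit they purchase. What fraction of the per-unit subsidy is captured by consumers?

Consumer share = 12/19

Pre-subsidy: 797 - 1.4p = -376 + 2.4p gives p* = 5865/19, q* = 6932/19.
With the rebate, buyers effectively pay pb = ps − 47, where ps is the price sellers receive.
Demand in terms of ps becomes qd = 797 − 1.4(ps − 47) = 862.8 - 1.4ps. Setting this equal to supply: 862.8 - 1.4ps = -376 + 2.4ps, so ps = 326.
Buyers pay pb = 326 − 47 = 279; q' = -376 + 2.4·326 = 406.4.
Buyers' price falls by p* − pb = 5865/19 − 279 = 564/19; sellers' price rises by ps − p* = 326 − 5865/19 = 329/19.
So consumers capture (564/19)/47 = 12/19 of each unit of subsidy.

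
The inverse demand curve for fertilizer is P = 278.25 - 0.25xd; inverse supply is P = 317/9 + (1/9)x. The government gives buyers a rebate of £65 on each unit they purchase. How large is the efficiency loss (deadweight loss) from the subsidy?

Deadweight loss = £5850

Pre-subsidy: 278.25 - 0.25x = 317/9 + (1/9)x gives x* = 673 and P* = 110.
With the rebate, buyers effectively pay Pb = Ps − 65, where Ps is the price sellers receive.
On the curves, Pb = 278.25 - 0.25x and Ps = 317/9 + (1/9)x; the wedge Ps − Pb = 65 gives 317/9 + (1/9)x − (278.25 - 0.25x) = 65, so x' = 853.
Then Pb = 278.25 − 0.25·853 = 65 and Ps = 317/9 + (1/9)·853 = 130.
The subsidy expands output by 853 − 673 = 180 past the efficient level; on those units the gap between marginal cost and willingness to pay runs from 0 up to 65.
DWL = ½ × 65 × 180 = 5850.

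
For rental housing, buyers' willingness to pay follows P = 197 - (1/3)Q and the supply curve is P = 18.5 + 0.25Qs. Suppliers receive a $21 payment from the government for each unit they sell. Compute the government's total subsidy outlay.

Pre-subsidy: 197 - (1/3)Q = 18.5 + 0.25Q gives Q* = 306 and P* = 95.
With the subsidy, sellers receive Ps = Pb + 21 for each unit, where Pb is the price buyers pay.
On the curves, Pb = 197 - (1/3)Q and Ps = 18.5 + 0.25Q; the wedge Ps − Pb = 21 gives 18.5 + 0.25Q − (197 - (1/3)Q) = 21, so Q' = 342.
Then Pb = 197 − (1/3)·342 = 83 and Ps = 18.5 + 0.25·342 = 104.
Government outlay = subsidy × quantity = 21 × 342 = 7182.

Government cost = $7182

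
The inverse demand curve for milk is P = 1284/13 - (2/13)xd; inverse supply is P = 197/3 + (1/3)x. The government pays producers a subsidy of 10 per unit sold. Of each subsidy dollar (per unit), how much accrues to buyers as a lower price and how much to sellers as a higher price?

Buyers gain 60/19 per unit; sellers gain 130/19 per unit

Pre-subsidy: 1284/13 - (2/13)x = 197/3 + (1/3)x gives x* = 1291/19 and P* = 1678/19.
With the subsidy, sellers receive Ps = Pb + 10 for each unit, where Pb is the price buyers pay.
On the curves, Pb = 1284/13 - (2/13)x and Ps = 197/3 + (1/3)x; the wedge Ps − Pb = 10 gives 197/3 + (1/3)x − (1284/13 - (2/13)x) = 10, so x' = 1681/19.
Then Pb = 1284/13 − (2/13)·(1681/19) = 1618/19 and Ps = 197/3 + (1/3)·(1681/19) = 1808/19.
Buyers' price falls by P* − Pb = 1678/19 − 1618/19 = 60/19; sellers' price rises by Ps − P* = 1808/19 − 1678/19 = 130/19.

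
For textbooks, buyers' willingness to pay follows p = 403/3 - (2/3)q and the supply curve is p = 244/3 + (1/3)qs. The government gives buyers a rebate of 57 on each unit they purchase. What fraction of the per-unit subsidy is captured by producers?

Producer share = 1/3

Pre-subsidy: 403/3 - (2/3)q = 244/3 + (1/3)q gives q* = 53 and p* = 99.
With the rebate, buyers effectively pay pb = ps − 57, where ps is the price sellers receive.
On the curves, pb = 403/3 - (2/3)q and ps = 244/3 + (1/3)q; the wedge ps − pb = 57 gives 244/3 + (1/3)q − (403/3 - (2/3)q) = 57, so q' = 110.
Then pb = 403/3 − (2/3)·110 = 61 and ps = 244/3 + (1/3)·110 = 118.
Buyers' price falls by p* − pb = 99 − 61 = 38; sellers' price rises by ps − p* = 118 − 99 = 19.
So producers capture 19/57 = 1/3 of each unit of subsidy.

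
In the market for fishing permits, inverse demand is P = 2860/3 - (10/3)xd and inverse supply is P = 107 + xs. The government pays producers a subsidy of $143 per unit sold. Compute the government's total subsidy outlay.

Pre-subsidy: 2860/3 - (10/3)x = 107 + x gives x* = 2539/13 and P* = 3930/13.
With the subsidy, sellers receive Ps = Pb + 143 for each unit, where Pb is the price buyers pay.
On the curves, Pb = 2860/3 - (10/3)x and Ps = 107 + x; the wedge Ps − Pb = 143 gives 107 + x − (2860/3 - (10/3)x) = 143, so x' = 2968/13.
Then Pb = 2860/3 − (10/3)·(2968/13) = 2500/13 and Ps = 107 + 1·(2968/13) = 4359/13.
Government outlay = subsidy × quantity = 143 × 2968/13 = 32648.

Government cost = $32648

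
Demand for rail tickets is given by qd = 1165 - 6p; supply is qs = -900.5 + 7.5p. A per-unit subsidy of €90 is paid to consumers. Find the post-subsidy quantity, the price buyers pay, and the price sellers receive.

Pre-subsidy: 1165 - 6p = -900.5 + 7.5p gives p* = 153, q* = 247.
With the rebate, buyers effectively pay pb = ps − 90, where ps is the price sellers receive.
Demand in terms of ps becomes qd = 1165 − 6(ps − 90) = 1705 - 6ps. Setting this equal to supply: 1705 - 6ps = -900.5 + 7.5ps, so ps = 193.
Buyers pay pb = 193 − 90 = 103; q' = -900.5 + 7.5·193 = 547.

q' = 547; buyers pay €103; sellers receive €193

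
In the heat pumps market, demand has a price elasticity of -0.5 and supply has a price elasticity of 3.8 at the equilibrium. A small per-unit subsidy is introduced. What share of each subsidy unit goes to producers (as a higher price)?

For a small subsidy around the equilibrium, the benefit split depends on the relative slopes, which at a point are proportional to the elasticities.
Buyer share = εs/(εs + |εd|) = 3.8/(3.8 + 0.5) = 38/43; seller share = |εd|/(εs + |εd|) = 5/43.
So producers capture 5/43 of the subsidy.

Producer share = 5/43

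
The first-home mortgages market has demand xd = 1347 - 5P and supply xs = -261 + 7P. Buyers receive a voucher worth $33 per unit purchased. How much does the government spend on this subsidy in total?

Government cost = $25517.25

Pre-subsidy: 1347 - 5P = -261 + 7P gives P* = 134, x* = 677.
With the rebate, buyers effectively pay Pb = Ps − 33, where Ps is the price sellers receive.
Demand in terms of Ps becomes xd = 1347 − 5(Ps − 33) = 1512 - 5Ps. Setting this equal to supply: 1512 - 5Ps = -261 + 7Ps, so Ps = 147.75.
Buyers pay Pb = 147.75 − 33 = 114.75; x' = -261 + 7·147.75 = 773.25.
Government outlay = subsidy × quantity = 33 × 773.25 = 25517.25.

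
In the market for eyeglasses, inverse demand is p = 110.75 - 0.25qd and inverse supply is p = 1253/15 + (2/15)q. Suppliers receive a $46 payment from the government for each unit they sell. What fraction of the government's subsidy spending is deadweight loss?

Pre-subsidy: 110.75 - 0.25q = 1253/15 + (2/15)q gives q* = 71 and p* = 93.
With the subsidy, sellers receive ps = pb + 46 for each unit, where pb is the price buyers pay.
On the curves, pb = 110.75 - 0.25q and ps = 1253/15 + (2/15)q; the wedge ps − pb = 46 gives 1253/15 + (2/15)q − (110.75 - 0.25q) = 46, so q' = 191.
Then pb = 110.75 − 0.25·191 = 63 and ps = 1253/15 + (2/15)·191 = 109.
ΔCS = ½(71 + 191)(93 − 63) = 3930; ΔPS = ½(71 + 191)(109 − 93) = 2096.
Government spending = 46 × 191 = 8786.
DWL = ½ × 46 × (191 − 71) = 2760; fraction = 2760 / 8786 = 60/191.

DWL / government spending = 60/191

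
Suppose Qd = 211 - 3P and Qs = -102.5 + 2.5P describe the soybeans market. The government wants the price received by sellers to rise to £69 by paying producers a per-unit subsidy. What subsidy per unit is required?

At a seller price of 69, quantity supplied is -102.5 + 2.5·69 = 70.
Buyers absorb 70 only when they pay Pb with 211 − 3·Pb = 70, i.e. Pb = 47.
s = Ps − Pb = 69 − 47 = 22.

Required subsidy s = £22 per unit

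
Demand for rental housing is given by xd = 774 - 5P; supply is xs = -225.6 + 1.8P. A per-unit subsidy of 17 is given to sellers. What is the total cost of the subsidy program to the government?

Pre-subsidy: 774 - 5P = -225.6 + 1.8P gives P* = 147, x* = 39.
With the subsidy, sellers receive Ps = Pb + 17 for each unit, where Pb is the price buyers pay.
Supply in terms of Pb becomes xs = -225.6 + 1.8(Pb + 17) = -195 + 1.8Pb. Setting this equal to demand: 774 - 5Pb = -195 + 1.8Pb, so Pb = 142.5.
Sellers receive Ps = 142.5 + 17 = 159.5; x' = 774 − 5·142.5 = 61.5.
Government outlay = subsidy × quantity = 17 × 61.5 = 1045.5.

Government cost = 1045.5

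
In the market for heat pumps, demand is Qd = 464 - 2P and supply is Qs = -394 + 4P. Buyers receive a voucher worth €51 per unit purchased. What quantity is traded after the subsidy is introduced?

Q' = 246

Pre-subsidy: 464 - 2P = -394 + 4P gives P* = 143, Q* = 178.
With the rebate, buyers effectively pay Pb = Ps − 51, where Ps is the price sellers receive.
Demand in terms of Ps becomes Qd = 464 − 2(Ps − 51) = 566 - 2Ps. Setting this equal to supply: 566 - 2Ps = -394 + 4Ps, so Ps = 160.
Buyers pay Pb = 160 − 51 = 109; Q' = -394 + 4·160 = 246.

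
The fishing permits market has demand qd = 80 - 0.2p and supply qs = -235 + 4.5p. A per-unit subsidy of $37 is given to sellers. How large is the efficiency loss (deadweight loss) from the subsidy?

Deadweight loss = 12321/94

Pre-subsidy: 80 - 0.2p = -235 + 4.5p gives p* = 3150/47, q* = 3130/47.
With the subsidy, sellers receive ps = pb + 37 for each unit, where pb is the price buyers pay.
Supply in terms of pb becomes qs = -235 + 4.5(pb + 37) = -68.5 + 4.5pb. Setting this equal to demand: 80 - 0.2pb = -68.5 + 4.5pb, so pb = 1485/47.
Sellers receive ps = 1485/47 + 37 = 3224/47; q' = 80 − 0.2·(1485/47) = 3463/47.
The subsidy expands output by 3463/47 − 3130/47 = 333/47 past the efficient level; on those units the gap between marginal cost and willingness to pay runs from 0 up to 37.
DWL = ½ × 37 × 333/47 = 12321/94.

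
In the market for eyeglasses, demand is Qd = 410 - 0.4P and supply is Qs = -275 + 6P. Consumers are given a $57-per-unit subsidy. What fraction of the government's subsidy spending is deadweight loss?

DWL / government spending = 171/6217

Pre-subsidy: 410 - 0.4P = -275 + 6P gives P* = 107.03125, Q* = 367.1875.
With the rebate, buyers effectively pay Pb = Ps − 57, where Ps is the price sellers receive.
Demand in terms of Ps becomes Qd = 410 − 0.4(Ps − 57) = 432.8 - 0.4Ps. Setting this equal to supply: 432.8 - 0.4Ps = -275 + 6Ps, so Ps = 110.59375.
Buyers pay Pb = 110.59375 − 57 = 53.59375; Q' = -275 + 6·110.59375 = 388.5625.
ΔCS = ½(367.1875 + 388.5625)(107.03125 − 53.59375) = 20192.6953125; ΔPS = ½(367.1875 + 388.5625)(110.59375 − 107.03125) = 1346.1796875.
Government spending = 57 × 388.5625 = 22148.0625.
DWL = ½ × 57 × (388.5625 − 367.1875) = 609.1875; fraction = 609.1875 / 22148.0625 = 171/6217.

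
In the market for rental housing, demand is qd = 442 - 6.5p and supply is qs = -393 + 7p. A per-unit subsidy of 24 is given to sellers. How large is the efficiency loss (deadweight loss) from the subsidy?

Pre-subsidy: 442 - 6.5p = -393 + 7p gives p* = 1670/27, q* = 1079/27.
With the subsidy, sellers receive ps = pb + 24 for each unit, where pb is the price buyers pay.
Supply in terms of pb becomes qs = -393 + 7(pb + 24) = -225 + 7pb. Setting this equal to demand: 442 - 6.5pb = -225 + 7pb, so pb = 1334/27.
Sellers receive ps = 1334/27 + 24 = 1982/27; q' = 442 − 6.5·(1334/27) = 3263/27.
The subsidy expands output by 3263/27 − 1079/27 = 728/9 past the efficient level; on those units the gap between marginal cost and willingness to pay runs from 0 up to 24.
DWL = ½ × 24 × 728/9 = 2912/3.

Deadweight loss = 2912/3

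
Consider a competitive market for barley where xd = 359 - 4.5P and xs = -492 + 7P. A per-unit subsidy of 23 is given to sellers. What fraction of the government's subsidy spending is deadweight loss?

Pre-subsidy: 359 - 4.5P = -492 + 7P gives P* = 74, x* = 26.
With the subsidy, sellers receive Ps = Pb + 23 for each unit, where Pb is the price buyers pay.
Supply in terms of Pb becomes xs = -492 + 7(Pb + 23) = -331 + 7Pb. Setting this equal to demand: 359 - 4.5Pb = -331 + 7Pb, so Pb = 60.
Sellers receive Ps = 60 + 23 = 83; x' = 359 − 4.5·60 = 89.
ΔCS = ½(26 + 89)(74 − 60) = 805; ΔPS = ½(26 + 89)(83 − 74) = 517.5.
Government spending = 23 × 89 = 2047.
DWL = ½ × 23 × (89 − 26) = 724.5; fraction = 724.5 / 2047 = 63/178.

DWL / government spending = 63/178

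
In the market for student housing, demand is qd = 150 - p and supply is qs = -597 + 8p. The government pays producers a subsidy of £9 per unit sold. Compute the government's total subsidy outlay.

Pre-subsidy: 150 - p = -597 + 8p gives p* = 83, q* = 67.
With the subsidy, sellers receive ps = pb + 9 for each unit, where pb is the price buyers pay.
Supply in terms of pb becomes qs = -597 + 8(pb + 9) = -525 + 8pb. Setting this equal to demand: 150 - pb = -525 + 8pb, so pb = 75.
Sellers receive ps = 75 + 9 = 84; q' = 150 − 1·75 = 75.
Government outlay = subsidy × quantity = 9 × 75 = 675.

Government cost = £675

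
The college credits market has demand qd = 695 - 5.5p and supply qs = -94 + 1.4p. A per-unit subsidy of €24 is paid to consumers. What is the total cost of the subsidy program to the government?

Government cost = 51264/23

Pre-subsidy: 695 - 5.5p = -94 + 1.4p gives p* = 2630/23, q* = 1520/23.
With the rebate, buyers effectively pay pb = ps − 24, where ps is the price sellers receive.
Demand in terms of ps becomes qd = 695 − 5.5(ps − 24) = 827 - 5.5ps. Setting this equal to supply: 827 - 5.5ps = -94 + 1.4ps, so ps = 3070/23.
Buyers pay pb = 3070/23 − 24 = 2518/23; q' = -94 + 1.4·(3070/23) = 2136/23.
Government outlay = subsidy × quantity = 24 × 2136/23 = 51264/23.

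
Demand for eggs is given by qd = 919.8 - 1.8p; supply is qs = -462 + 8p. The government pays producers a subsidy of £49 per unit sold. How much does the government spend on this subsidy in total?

Pre-subsidy: 919.8 - 1.8p = -462 + 8p gives p* = 141, q* = 666.
With the subsidy, sellers receive ps = pb + 49 for each unit, where pb is the price buyers pay.
Supply in terms of pb becomes qs = -462 + 8(pb + 49) = -70 + 8pb. Setting this equal to demand: 919.8 - 1.8pb = -70 + 8pb, so pb = 101.
Sellers receive ps = 101 + 49 = 150; q' = 919.8 − 1.8·101 = 738.
Government outlay = subsidy × quantity = 49 × 738 = 36162.

Government cost = £36162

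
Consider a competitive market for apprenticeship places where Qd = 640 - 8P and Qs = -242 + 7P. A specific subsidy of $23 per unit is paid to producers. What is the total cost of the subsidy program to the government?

Pre-subsidy: 640 - 8P = -242 + 7P gives P* = 58.8, Q* = 169.6.
With the subsidy, sellers receive Ps = Pb + 23 for each unit, where Pb is the price buyers pay.
Supply in terms of Pb becomes Qs = -242 + 7(Pb + 23) = -81 + 7Pb. Setting this equal to demand: 640 - 8Pb = -81 + 7Pb, so Pb = 721/15.
Sellers receive Ps = 721/15 + 23 = 1066/15; Q' = 640 − 8·(721/15) = 3832/15.
Government outlay = subsidy × quantity = 23 × 3832/15 = 88136/15.

Government cost = 88136/15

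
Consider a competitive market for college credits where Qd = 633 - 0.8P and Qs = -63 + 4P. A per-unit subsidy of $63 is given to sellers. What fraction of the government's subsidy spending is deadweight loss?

Pre-subsidy: 633 - 0.8P = -63 + 4P gives P* = 145, Q* = 517.
With the subsidy, sellers receive Ps = Pb + 63 for each unit, where Pb is the price buyers pay.
Supply in terms of Pb becomes Qs = -63 + 4(Pb + 63) = 189 + 4Pb. Setting this equal to demand: 633 - 0.8Pb = 189 + 4Pb, so Pb = 92.5.
Sellers receive Ps = 92.5 + 63 = 155.5; Q' = 633 − 0.8·92.5 = 559.
ΔCS = ½(517 + 559)(145 − 92.5) = 28245; ΔPS = ½(517 + 559)(155.5 − 145) = 5649.
Government spending = 63 × 559 = 35217.
DWL = ½ × 63 × (559 − 517) = 1323; fraction = 1323 / 35217 = 21/559.

DWL / government spending = 21/559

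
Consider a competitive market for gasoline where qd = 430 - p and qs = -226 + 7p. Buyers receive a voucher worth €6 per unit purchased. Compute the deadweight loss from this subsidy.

Deadweight loss = €15.75

Pre-subsidy: 430 - p = -226 + 7p gives p* = 82, q* = 348.
With the rebate, buyers effectively pay pb = ps − 6, where ps is the price sellers receive.
Demand in terms of ps becomes qd = 430 − 1(ps − 6) = 436 - ps. Setting this equal to supply: 436 - ps = -226 + 7ps, so ps = 82.75.
Buyers pay pb = 82.75 − 6 = 76.75; q' = -226 + 7·82.75 = 353.25.
The subsidy expands output by 353.25 − 348 = 5.25 past the efficient level; on those units the gap between marginal cost and willingness to pay runs from 0 up to 6.
DWL = ½ × 6 × 5.25 = 15.75.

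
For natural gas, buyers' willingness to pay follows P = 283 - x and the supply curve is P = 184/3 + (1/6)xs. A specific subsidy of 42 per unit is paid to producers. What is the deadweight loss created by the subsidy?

Pre-subsidy: 283 - x = 184/3 + (1/6)x gives x* = 190 and P* = 93.
With the subsidy, sellers receive Ps = Pb + 42 for each unit, where Pb is the price buyers pay.
On the curves, Pb = 283 - x and Ps = 184/3 + (1/6)x; the wedge Ps − Pb = 42 gives 184/3 + (1/6)x − (283 - x) = 42, so x' = 226.
Then Pb = 283 − 1·226 = 57 and Ps = 184/3 + (1/6)·226 = 99.
The subsidy expands output by 226 − 190 = 36 past the efficient level; on those units the gap between marginal cost and willingness to pay runs from 0 up to 42.
DWL = ½ × 42 × 36 = 756.

Deadweight loss = 756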